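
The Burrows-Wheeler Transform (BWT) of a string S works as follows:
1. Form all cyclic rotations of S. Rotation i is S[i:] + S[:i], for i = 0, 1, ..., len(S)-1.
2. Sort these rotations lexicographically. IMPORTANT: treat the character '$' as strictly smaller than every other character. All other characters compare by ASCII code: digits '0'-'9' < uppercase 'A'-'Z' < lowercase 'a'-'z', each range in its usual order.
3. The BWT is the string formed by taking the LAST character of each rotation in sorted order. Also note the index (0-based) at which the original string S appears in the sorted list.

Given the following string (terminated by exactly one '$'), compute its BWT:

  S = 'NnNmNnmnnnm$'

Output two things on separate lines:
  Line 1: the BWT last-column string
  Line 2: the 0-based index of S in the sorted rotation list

Answer: mn$mnNnNnNnm
2

Derivation:
All 12 rotations (rotation i = S[i:]+S[:i]):
  rot[0] = NnNmNnmnnnm$
  rot[1] = nNmNnmnnnm$N
  rot[2] = NmNnmnnnm$Nn
  rot[3] = mNnmnnnm$NnN
  rot[4] = Nnmnnnm$NnNm
  rot[5] = nmnnnm$NnNmN
  rot[6] = mnnnm$NnNmNn
  rot[7] = nnnm$NnNmNnm
  rot[8] = nnm$NnNmNnmn
  rot[9] = nm$NnNmNnmnn
  rot[10] = m$NnNmNnmnnn
  rot[11] = $NnNmNnmnnnm
Sorted (with $ < everything):
  sorted[0] = $NnNmNnmnnnm  (last char: 'm')
  sorted[1] = NmNnmnnnm$Nn  (last char: 'n')
  sorted[2] = NnNmNnmnnnm$  (last char: '$')
  sorted[3] = Nnmnnnm$NnNm  (last char: 'm')
  sorted[4] = m$NnNmNnmnnn  (last char: 'n')
  sorted[5] = mNnmnnnm$NnN  (last char: 'N')
  sorted[6] = mnnnm$NnNmNn  (last char: 'n')
  sorted[7] = nNmNnmnnnm$N  (last char: 'N')
  sorted[8] = nm$NnNmNnmnn  (last char: 'n')
  sorted[9] = nmnnnm$NnNmN  (last char: 'N')
  sorted[10] = nnm$NnNmNnmn  (last char: 'n')
  sorted[11] = nnnm$NnNmNnm  (last char: 'm')
Last column: mn$mnNnNnNnm
Original string S is at sorted index 2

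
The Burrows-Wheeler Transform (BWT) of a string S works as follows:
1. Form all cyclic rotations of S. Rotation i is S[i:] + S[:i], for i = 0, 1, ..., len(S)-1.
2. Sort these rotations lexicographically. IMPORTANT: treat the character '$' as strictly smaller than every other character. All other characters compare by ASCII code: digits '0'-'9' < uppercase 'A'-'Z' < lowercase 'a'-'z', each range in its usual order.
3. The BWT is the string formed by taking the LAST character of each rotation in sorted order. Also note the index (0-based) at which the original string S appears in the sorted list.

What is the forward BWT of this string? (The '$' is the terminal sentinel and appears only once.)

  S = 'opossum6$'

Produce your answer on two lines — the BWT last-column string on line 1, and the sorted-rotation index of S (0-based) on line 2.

Answer: 6mu$pooss
3

Derivation:
All 9 rotations (rotation i = S[i:]+S[:i]):
  rot[0] = opossum6$
  rot[1] = possum6$o
  rot[2] = ossum6$op
  rot[3] = ssum6$opo
  rot[4] = sum6$opos
  rot[5] = um6$oposs
  rot[6] = m6$opossu
  rot[7] = 6$opossum
  rot[8] = $opossum6
Sorted (with $ < everything):
  sorted[0] = $opossum6  (last char: '6')
  sorted[1] = 6$opossum  (last char: 'm')
  sorted[2] = m6$opossu  (last char: 'u')
  sorted[3] = opossum6$  (last char: '$')
  sorted[4] = ossum6$op  (last char: 'p')
  sorted[5] = possum6$o  (last char: 'o')
  sorted[6] = ssum6$opo  (last char: 'o')
  sorted[7] = sum6$opos  (last char: 's')
  sorted[8] = um6$oposs  (last char: 's')
Last column: 6mu$pooss
Original string S is at sorted index 3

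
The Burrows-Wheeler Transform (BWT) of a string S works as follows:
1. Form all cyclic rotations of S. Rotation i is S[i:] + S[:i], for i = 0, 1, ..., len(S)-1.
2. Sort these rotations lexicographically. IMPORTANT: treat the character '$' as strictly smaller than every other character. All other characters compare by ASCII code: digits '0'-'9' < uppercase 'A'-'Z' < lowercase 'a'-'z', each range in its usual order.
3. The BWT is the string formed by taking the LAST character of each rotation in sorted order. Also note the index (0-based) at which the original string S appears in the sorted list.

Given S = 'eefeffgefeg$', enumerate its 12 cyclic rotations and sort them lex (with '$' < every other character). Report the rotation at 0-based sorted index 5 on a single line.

All 12 rotations (rotation i = S[i:]+S[:i]):
  rot[0] = eefeffgefeg$
  rot[1] = efeffgefeg$e
  rot[2] = feffgefeg$ee
  rot[3] = effgefeg$eef
  rot[4] = ffgefeg$eefe
  rot[5] = fgefeg$eefef
  rot[6] = gefeg$eefeff
  rot[7] = efeg$eefeffg
  rot[8] = feg$eefeffge
  rot[9] = eg$eefeffgef
  rot[10] = g$eefeffgefe
  rot[11] = $eefeffgefeg
Sorted (with $ < everything):
  sorted[0] = $eefeffgefeg
  sorted[1] = eefeffgefeg$
  sorted[2] = efeffgefeg$e
  sorted[3] = efeg$eefeffg
  sorted[4] = effgefeg$eef
  sorted[5] = eg$eefeffgef
  sorted[6] = feffgefeg$ee
  sorted[7] = feg$eefeffge
  sorted[8] = ffgefeg$eefe
  sorted[9] = fgefeg$eefef
  sorted[10] = g$eefeffgefe
  sorted[11] = gefeg$eefeff
sorted[5] = eg$eefeffgef

Answer: eg$eefeffgef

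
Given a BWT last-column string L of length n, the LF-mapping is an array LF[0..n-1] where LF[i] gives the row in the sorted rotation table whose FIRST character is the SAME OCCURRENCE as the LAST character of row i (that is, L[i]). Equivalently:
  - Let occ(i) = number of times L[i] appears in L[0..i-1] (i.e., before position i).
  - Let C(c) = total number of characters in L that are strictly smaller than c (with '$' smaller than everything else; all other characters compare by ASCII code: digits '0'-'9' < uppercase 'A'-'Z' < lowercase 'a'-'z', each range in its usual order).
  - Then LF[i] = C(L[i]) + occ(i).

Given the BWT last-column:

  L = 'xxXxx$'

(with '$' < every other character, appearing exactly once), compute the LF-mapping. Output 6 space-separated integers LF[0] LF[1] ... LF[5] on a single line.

Answer: 2 3 1 4 5 0

Derivation:
Char counts: '$':1, 'X':1, 'x':4
C (first-col start): C('$')=0, C('X')=1, C('x')=2
L[0]='x': occ=0, LF[0]=C('x')+0=2+0=2
L[1]='x': occ=1, LF[1]=C('x')+1=2+1=3
L[2]='X': occ=0, LF[2]=C('X')+0=1+0=1
L[3]='x': occ=2, LF[3]=C('x')+2=2+2=4
L[4]='x': occ=3, LF[4]=C('x')+3=2+3=5
L[5]='$': occ=0, LF[5]=C('$')+0=0+0=0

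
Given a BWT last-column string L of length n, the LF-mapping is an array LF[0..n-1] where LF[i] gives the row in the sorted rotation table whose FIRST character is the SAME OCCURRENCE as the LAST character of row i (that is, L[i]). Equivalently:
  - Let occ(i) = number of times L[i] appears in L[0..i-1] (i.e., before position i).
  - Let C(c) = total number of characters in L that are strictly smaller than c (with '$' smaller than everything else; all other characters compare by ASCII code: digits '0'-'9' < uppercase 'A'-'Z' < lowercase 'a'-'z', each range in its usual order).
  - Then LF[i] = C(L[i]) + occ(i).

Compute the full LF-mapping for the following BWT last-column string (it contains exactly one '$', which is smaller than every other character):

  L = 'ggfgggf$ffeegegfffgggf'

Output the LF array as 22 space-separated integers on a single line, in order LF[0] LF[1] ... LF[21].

Answer: 12 13 4 14 15 16 5 0 6 7 1 2 17 3 18 8 9 10 19 20 21 11

Derivation:
Char counts: '$':1, 'e':3, 'f':8, 'g':10
C (first-col start): C('$')=0, C('e')=1, C('f')=4, C('g')=12
L[0]='g': occ=0, LF[0]=C('g')+0=12+0=12
L[1]='g': occ=1, LF[1]=C('g')+1=12+1=13
L[2]='f': occ=0, LF[2]=C('f')+0=4+0=4
L[3]='g': occ=2, LF[3]=C('g')+2=12+2=14
L[4]='g': occ=3, LF[4]=C('g')+3=12+3=15
L[5]='g': occ=4, LF[5]=C('g')+4=12+4=16
L[6]='f': occ=1, LF[6]=C('f')+1=4+1=5
L[7]='$': occ=0, LF[7]=C('$')+0=0+0=0
L[8]='f': occ=2, LF[8]=C('f')+2=4+2=6
L[9]='f': occ=3, LF[9]=C('f')+3=4+3=7
L[10]='e': occ=0, LF[10]=C('e')+0=1+0=1
L[11]='e': occ=1, LF[11]=C('e')+1=1+1=2
L[12]='g': occ=5, LF[12]=C('g')+5=12+5=17
L[13]='e': occ=2, LF[13]=C('e')+2=1+2=3
L[14]='g': occ=6, LF[14]=C('g')+6=12+6=18
L[15]='f': occ=4, LF[15]=C('f')+4=4+4=8
L[16]='f': occ=5, LF[16]=C('f')+5=4+5=9
L[17]='f': occ=6, LF[17]=C('f')+6=4+6=10
L[18]='g': occ=7, LF[18]=C('g')+7=12+7=19
L[19]='g': occ=8, LF[19]=C('g')+8=12+8=20
L[20]='g': occ=9, LF[20]=C('g')+9=12+9=21
L[21]='f': occ=7, LF[21]=C('f')+7=4+7=11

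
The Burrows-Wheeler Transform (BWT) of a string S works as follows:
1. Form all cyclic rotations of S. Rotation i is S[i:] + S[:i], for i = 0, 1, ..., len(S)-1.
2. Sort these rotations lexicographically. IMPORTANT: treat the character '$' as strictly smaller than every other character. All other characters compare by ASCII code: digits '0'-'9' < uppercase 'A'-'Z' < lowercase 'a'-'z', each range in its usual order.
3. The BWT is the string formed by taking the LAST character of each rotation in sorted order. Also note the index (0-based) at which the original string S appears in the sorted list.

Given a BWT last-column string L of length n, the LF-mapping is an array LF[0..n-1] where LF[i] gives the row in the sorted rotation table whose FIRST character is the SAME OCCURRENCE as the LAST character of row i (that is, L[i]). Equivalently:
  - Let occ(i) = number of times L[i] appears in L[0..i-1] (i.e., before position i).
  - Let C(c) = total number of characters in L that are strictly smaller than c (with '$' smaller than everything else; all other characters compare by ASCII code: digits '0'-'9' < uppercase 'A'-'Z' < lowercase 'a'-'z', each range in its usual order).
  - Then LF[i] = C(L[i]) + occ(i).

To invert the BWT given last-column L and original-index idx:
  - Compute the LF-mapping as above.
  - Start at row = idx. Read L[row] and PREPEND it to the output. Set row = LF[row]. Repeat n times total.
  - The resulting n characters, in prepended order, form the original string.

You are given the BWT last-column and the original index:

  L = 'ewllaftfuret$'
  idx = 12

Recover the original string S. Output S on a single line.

Answer: waffleturtle$

Derivation:
LF mapping: 2 12 6 7 1 4 9 5 11 8 3 10 0
Walk LF starting at row 12, prepending L[row]:
  step 1: row=12, L[12]='$', prepend. Next row=LF[12]=0
  step 2: row=0, L[0]='e', prepend. Next row=LF[0]=2
  step 3: row=2, L[2]='l', prepend. Next row=LF[2]=6
  step 4: row=6, L[6]='t', prepend. Next row=LF[6]=9
  step 5: row=9, L[9]='r', prepend. Next row=LF[9]=8
  step 6: row=8, L[8]='u', prepend. Next row=LF[8]=11
  step 7: row=11, L[11]='t', prepend. Next row=LF[11]=10
  step 8: row=10, L[10]='e', prepend. Next row=LF[10]=3
  step 9: row=3, L[3]='l', prepend. Next row=LF[3]=7
  step 10: row=7, L[7]='f', prepend. Next row=LF[7]=5
  step 11: row=5, L[5]='f', prepend. Next row=LF[5]=4
  step 12: row=4, L[4]='a', prepend. Next row=LF[4]=1
  step 13: row=1, L[1]='w', prepend. Next row=LF[1]=12
Reversed output: waffleturtle$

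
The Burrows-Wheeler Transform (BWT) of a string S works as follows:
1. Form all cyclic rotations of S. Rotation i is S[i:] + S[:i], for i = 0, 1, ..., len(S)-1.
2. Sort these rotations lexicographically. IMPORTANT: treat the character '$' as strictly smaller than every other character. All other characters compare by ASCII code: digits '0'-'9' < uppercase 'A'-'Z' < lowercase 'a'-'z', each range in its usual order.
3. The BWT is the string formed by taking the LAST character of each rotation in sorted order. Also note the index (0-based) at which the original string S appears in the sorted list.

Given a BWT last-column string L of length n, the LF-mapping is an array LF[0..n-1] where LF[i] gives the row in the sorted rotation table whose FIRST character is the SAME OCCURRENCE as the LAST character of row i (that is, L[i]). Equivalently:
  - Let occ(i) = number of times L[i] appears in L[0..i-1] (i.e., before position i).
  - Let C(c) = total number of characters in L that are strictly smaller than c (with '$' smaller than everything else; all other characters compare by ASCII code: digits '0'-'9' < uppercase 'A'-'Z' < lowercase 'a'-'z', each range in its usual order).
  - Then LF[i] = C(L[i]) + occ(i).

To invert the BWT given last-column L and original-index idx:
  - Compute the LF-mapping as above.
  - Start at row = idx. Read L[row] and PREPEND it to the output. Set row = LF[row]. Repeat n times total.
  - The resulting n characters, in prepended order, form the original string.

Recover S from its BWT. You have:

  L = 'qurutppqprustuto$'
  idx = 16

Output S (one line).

Answer: uuoutprsttupqrpq$

Derivation:
LF mapping: 5 13 7 14 10 2 3 6 4 8 15 9 11 16 12 1 0
Walk LF starting at row 16, prepending L[row]:
  step 1: row=16, L[16]='$', prepend. Next row=LF[16]=0
  step 2: row=0, L[0]='q', prepend. Next row=LF[0]=5
  step 3: row=5, L[5]='p', prepend. Next row=LF[5]=2
  step 4: row=2, L[2]='r', prepend. Next row=LF[2]=7
  step 5: row=7, L[7]='q', prepend. Next row=LF[7]=6
  step 6: row=6, L[6]='p', prepend. Next row=LF[6]=3
  step 7: row=3, L[3]='u', prepend. Next row=LF[3]=14
  step 8: row=14, L[14]='t', prepend. Next row=LF[14]=12
  step 9: row=12, L[12]='t', prepend. Next row=LF[12]=11
  step 10: row=11, L[11]='s', prepend. Next row=LF[11]=9
  step 11: row=9, L[9]='r', prepend. Next row=LF[9]=8
  step 12: row=8, L[8]='p', prepend. Next row=LF[8]=4
  step 13: row=4, L[4]='t', prepend. Next row=LF[4]=10
  step 14: row=10, L[10]='u', prepend. Next row=LF[10]=15
  step 15: row=15, L[15]='o', prepend. Next row=LF[15]=1
  step 16: row=1, L[1]='u', prepend. Next row=LF[1]=13
  step 17: row=13, L[13]='u', prepend. Next row=LF[13]=16
Reversed output: uuoutprsttupqrpq$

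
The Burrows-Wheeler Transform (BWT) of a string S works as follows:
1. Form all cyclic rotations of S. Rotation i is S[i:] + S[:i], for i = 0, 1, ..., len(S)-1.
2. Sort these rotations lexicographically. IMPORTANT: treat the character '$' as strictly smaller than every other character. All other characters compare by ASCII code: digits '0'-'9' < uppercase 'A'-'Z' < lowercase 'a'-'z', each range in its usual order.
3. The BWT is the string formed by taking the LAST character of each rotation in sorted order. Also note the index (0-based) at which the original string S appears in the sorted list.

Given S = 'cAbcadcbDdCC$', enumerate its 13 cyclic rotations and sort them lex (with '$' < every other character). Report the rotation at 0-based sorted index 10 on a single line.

Answer: cbDdCC$cAbcad

Derivation:
All 13 rotations (rotation i = S[i:]+S[:i]):
  rot[0] = cAbcadcbDdCC$
  rot[1] = AbcadcbDdCC$c
  rot[2] = bcadcbDdCC$cA
  rot[3] = cadcbDdCC$cAb
  rot[4] = adcbDdCC$cAbc
  rot[5] = dcbDdCC$cAbca
  rot[6] = cbDdCC$cAbcad
  rot[7] = bDdCC$cAbcadc
  rot[8] = DdCC$cAbcadcb
  rot[9] = dCC$cAbcadcbD
  rot[10] = CC$cAbcadcbDd
  rot[11] = C$cAbcadcbDdC
  rot[12] = $cAbcadcbDdCC
Sorted (with $ < everything):
  sorted[0] = $cAbcadcbDdCC
  sorted[1] = AbcadcbDdCC$c
  sorted[2] = C$cAbcadcbDdC
  sorted[3] = CC$cAbcadcbDd
  sorted[4] = DdCC$cAbcadcb
  sorted[5] = adcbDdCC$cAbc
  sorted[6] = bDdCC$cAbcadc
  sorted[7] = bcadcbDdCC$cA
  sorted[8] = cAbcadcbDdCC$
  sorted[9] = cadcbDdCC$cAb
  sorted[10] = cbDdCC$cAbcad
  sorted[11] = dCC$cAbcadcbD
  sorted[12] = dcbDdCC$cAbca
sorted[10] = cbDdCC$cAbcad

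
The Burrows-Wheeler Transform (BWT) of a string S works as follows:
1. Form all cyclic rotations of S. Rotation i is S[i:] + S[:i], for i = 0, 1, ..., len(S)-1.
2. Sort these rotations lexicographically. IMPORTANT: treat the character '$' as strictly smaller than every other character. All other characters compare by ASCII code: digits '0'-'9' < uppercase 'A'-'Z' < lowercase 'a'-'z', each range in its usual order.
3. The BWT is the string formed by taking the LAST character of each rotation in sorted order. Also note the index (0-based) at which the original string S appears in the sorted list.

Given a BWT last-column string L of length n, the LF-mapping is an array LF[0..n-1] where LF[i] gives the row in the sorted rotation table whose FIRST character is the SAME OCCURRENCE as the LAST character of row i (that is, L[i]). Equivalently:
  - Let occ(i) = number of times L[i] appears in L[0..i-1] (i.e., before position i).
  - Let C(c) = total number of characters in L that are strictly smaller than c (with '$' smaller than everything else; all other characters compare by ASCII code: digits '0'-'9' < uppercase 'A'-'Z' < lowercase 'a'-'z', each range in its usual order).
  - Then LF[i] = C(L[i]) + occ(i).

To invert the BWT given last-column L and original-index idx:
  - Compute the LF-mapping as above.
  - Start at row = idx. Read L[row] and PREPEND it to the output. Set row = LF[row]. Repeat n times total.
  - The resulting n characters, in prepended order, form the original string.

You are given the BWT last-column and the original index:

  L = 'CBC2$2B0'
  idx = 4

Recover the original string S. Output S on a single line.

LF mapping: 6 4 7 2 0 3 5 1
Walk LF starting at row 4, prepending L[row]:
  step 1: row=4, L[4]='$', prepend. Next row=LF[4]=0
  step 2: row=0, L[0]='C', prepend. Next row=LF[0]=6
  step 3: row=6, L[6]='B', prepend. Next row=LF[6]=5
  step 4: row=5, L[5]='2', prepend. Next row=LF[5]=3
  step 5: row=3, L[3]='2', prepend. Next row=LF[3]=2
  step 6: row=2, L[2]='C', prepend. Next row=LF[2]=7
  step 7: row=7, L[7]='0', prepend. Next row=LF[7]=1
  step 8: row=1, L[1]='B', prepend. Next row=LF[1]=4
Reversed output: B0C22BC$

Answer: B0C22BC$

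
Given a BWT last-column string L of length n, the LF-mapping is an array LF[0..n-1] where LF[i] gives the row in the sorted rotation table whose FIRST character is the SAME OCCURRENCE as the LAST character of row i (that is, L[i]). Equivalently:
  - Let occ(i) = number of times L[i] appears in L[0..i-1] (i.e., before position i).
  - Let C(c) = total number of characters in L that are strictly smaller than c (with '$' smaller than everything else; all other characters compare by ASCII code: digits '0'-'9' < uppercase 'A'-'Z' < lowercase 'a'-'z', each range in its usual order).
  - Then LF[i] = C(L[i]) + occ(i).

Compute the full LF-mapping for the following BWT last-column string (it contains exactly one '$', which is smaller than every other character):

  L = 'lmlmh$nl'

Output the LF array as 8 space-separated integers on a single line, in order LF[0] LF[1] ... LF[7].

Answer: 2 5 3 6 1 0 7 4

Derivation:
Char counts: '$':1, 'h':1, 'l':3, 'm':2, 'n':1
C (first-col start): C('$')=0, C('h')=1, C('l')=2, C('m')=5, C('n')=7
L[0]='l': occ=0, LF[0]=C('l')+0=2+0=2
L[1]='m': occ=0, LF[1]=C('m')+0=5+0=5
L[2]='l': occ=1, LF[2]=C('l')+1=2+1=3
L[3]='m': occ=1, LF[3]=C('m')+1=5+1=6
L[4]='h': occ=0, LF[4]=C('h')+0=1+0=1
L[5]='$': occ=0, LF[5]=C('$')+0=0+0=0
L[6]='n': occ=0, LF[6]=C('n')+0=7+0=7
L[7]='l': occ=2, LF[7]=C('l')+2=2+2=4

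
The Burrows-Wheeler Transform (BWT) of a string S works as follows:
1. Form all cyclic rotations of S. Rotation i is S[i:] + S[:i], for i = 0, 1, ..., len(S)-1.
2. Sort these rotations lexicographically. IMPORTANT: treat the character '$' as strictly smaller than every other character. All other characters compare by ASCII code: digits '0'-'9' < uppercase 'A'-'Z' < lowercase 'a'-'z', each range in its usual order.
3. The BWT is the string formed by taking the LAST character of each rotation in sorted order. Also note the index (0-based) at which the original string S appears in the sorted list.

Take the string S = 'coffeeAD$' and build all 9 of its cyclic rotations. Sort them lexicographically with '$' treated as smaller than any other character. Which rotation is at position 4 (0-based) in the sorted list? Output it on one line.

Answer: eAD$coffe

Derivation:
All 9 rotations (rotation i = S[i:]+S[:i]):
  rot[0] = coffeeAD$
  rot[1] = offeeAD$c
  rot[2] = ffeeAD$co
  rot[3] = feeAD$cof
  rot[4] = eeAD$coff
  rot[5] = eAD$coffe
  rot[6] = AD$coffee
  rot[7] = D$coffeeA
  rot[8] = $coffeeAD
Sorted (with $ < everything):
  sorted[0] = $coffeeAD
  sorted[1] = AD$coffee
  sorted[2] = D$coffeeA
  sorted[3] = coffeeAD$
  sorted[4] = eAD$coffe
  sorted[5] = eeAD$coff
  sorted[6] = feeAD$cof
  sorted[7] = ffeeAD$co
  sorted[8] = offeeAD$c
sorted[4] = eAD$coffe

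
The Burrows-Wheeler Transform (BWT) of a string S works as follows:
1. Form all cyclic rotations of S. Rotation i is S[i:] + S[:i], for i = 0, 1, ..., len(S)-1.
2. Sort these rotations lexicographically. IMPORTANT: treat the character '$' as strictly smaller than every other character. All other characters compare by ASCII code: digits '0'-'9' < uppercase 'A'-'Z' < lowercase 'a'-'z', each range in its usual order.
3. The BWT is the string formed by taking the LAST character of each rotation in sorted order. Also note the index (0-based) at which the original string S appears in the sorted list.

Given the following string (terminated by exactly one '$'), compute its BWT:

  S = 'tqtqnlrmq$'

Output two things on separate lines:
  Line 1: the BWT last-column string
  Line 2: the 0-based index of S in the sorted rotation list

Answer: qnrqmttlq$
9

Derivation:
All 10 rotations (rotation i = S[i:]+S[:i]):
  rot[0] = tqtqnlrmq$
  rot[1] = qtqnlrmq$t
  rot[2] = tqnlrmq$tq
  rot[3] = qnlrmq$tqt
  rot[4] = nlrmq$tqtq
  rot[5] = lrmq$tqtqn
  rot[6] = rmq$tqtqnl
  rot[7] = mq$tqtqnlr
  rot[8] = q$tqtqnlrm
  rot[9] = $tqtqnlrmq
Sorted (with $ < everything):
  sorted[0] = $tqtqnlrmq  (last char: 'q')
  sorted[1] = lrmq$tqtqn  (last char: 'n')
  sorted[2] = mq$tqtqnlr  (last char: 'r')
  sorted[3] = nlrmq$tqtq  (last char: 'q')
  sorted[4] = q$tqtqnlrm  (last char: 'm')
  sorted[5] = qnlrmq$tqt  (last char: 't')
  sorted[6] = qtqnlrmq$t  (last char: 't')
  sorted[7] = rmq$tqtqnl  (last char: 'l')
  sorted[8] = tqnlrmq$tq  (last char: 'q')
  sorted[9] = tqtqnlrmq$  (last char: '$')
Last column: qnrqmttlq$
Original string S is at sorted index 9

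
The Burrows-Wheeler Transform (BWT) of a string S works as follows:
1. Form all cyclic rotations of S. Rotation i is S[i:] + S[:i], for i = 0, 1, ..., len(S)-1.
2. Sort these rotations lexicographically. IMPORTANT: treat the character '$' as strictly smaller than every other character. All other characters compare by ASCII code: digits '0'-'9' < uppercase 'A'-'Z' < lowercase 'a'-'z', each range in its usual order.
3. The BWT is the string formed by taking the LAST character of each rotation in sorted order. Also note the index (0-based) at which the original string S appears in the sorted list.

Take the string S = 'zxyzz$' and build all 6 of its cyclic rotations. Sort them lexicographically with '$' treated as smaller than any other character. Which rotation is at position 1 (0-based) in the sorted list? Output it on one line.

Answer: xyzz$z

Derivation:
All 6 rotations (rotation i = S[i:]+S[:i]):
  rot[0] = zxyzz$
  rot[1] = xyzz$z
  rot[2] = yzz$zx
  rot[3] = zz$zxy
  rot[4] = z$zxyz
  rot[5] = $zxyzz
Sorted (with $ < everything):
  sorted[0] = $zxyzz
  sorted[1] = xyzz$z
  sorted[2] = yzz$zx
  sorted[3] = z$zxyz
  sorted[4] = zxyzz$
  sorted[5] = zz$zxy
sorted[1] = xyzz$z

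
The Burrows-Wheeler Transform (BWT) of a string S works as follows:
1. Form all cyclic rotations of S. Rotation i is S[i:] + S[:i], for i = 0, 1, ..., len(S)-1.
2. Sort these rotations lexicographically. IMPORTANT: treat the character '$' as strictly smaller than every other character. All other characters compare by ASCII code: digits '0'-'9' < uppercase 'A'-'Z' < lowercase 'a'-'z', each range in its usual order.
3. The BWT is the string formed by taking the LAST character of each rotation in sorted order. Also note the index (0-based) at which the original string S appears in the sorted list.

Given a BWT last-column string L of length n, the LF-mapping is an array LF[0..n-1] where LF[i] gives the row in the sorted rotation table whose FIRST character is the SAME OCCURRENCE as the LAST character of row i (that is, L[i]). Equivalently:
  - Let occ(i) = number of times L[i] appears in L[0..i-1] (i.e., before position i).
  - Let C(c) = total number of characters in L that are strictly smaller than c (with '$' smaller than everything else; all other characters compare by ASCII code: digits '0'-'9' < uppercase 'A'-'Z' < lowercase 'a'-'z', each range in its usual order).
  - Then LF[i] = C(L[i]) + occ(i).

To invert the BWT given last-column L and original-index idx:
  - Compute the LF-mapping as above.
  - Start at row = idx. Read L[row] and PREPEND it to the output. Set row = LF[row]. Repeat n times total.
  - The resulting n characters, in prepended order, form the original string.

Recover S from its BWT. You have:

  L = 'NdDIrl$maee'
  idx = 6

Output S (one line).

LF mapping: 3 5 1 2 10 8 0 9 4 6 7
Walk LF starting at row 6, prepending L[row]:
  step 1: row=6, L[6]='$', prepend. Next row=LF[6]=0
  step 2: row=0, L[0]='N', prepend. Next row=LF[0]=3
  step 3: row=3, L[3]='I', prepend. Next row=LF[3]=2
  step 4: row=2, L[2]='D', prepend. Next row=LF[2]=1
  step 5: row=1, L[1]='d', prepend. Next row=LF[1]=5
  step 6: row=5, L[5]='l', prepend. Next row=LF[5]=8
  step 7: row=8, L[8]='a', prepend. Next row=LF[8]=4
  step 8: row=4, L[4]='r', prepend. Next row=LF[4]=10
  step 9: row=10, L[10]='e', prepend. Next row=LF[10]=7
  step 10: row=7, L[7]='m', prepend. Next row=LF[7]=9
  step 11: row=9, L[9]='e', prepend. Next row=LF[9]=6
Reversed output: emeraldDIN$

Answer: emeraldDIN$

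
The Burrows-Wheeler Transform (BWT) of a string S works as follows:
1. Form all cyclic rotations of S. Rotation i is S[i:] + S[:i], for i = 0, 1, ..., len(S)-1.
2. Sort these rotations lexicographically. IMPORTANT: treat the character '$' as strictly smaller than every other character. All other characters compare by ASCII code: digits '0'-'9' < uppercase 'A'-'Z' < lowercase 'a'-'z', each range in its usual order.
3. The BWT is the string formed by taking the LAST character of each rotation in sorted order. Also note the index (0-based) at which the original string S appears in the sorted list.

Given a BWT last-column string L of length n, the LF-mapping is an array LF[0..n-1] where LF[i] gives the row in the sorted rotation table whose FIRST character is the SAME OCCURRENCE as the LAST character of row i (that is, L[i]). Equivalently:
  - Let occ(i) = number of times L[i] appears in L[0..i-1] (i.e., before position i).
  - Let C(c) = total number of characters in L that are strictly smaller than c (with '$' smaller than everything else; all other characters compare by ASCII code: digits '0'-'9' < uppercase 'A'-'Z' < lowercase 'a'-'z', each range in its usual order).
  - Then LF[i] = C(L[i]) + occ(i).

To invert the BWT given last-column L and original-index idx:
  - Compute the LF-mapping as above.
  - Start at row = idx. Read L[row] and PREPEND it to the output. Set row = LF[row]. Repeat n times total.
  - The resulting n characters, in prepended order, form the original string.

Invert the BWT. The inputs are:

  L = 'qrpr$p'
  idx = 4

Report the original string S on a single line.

Answer: rpprq$

Derivation:
LF mapping: 3 4 1 5 0 2
Walk LF starting at row 4, prepending L[row]:
  step 1: row=4, L[4]='$', prepend. Next row=LF[4]=0
  step 2: row=0, L[0]='q', prepend. Next row=LF[0]=3
  step 3: row=3, L[3]='r', prepend. Next row=LF[3]=5
  step 4: row=5, L[5]='p', prepend. Next row=LF[5]=2
  step 5: row=2, L[2]='p', prepend. Next row=LF[2]=1
  step 6: row=1, L[1]='r', prepend. Next row=LF[1]=4
Reversed output: rpprq$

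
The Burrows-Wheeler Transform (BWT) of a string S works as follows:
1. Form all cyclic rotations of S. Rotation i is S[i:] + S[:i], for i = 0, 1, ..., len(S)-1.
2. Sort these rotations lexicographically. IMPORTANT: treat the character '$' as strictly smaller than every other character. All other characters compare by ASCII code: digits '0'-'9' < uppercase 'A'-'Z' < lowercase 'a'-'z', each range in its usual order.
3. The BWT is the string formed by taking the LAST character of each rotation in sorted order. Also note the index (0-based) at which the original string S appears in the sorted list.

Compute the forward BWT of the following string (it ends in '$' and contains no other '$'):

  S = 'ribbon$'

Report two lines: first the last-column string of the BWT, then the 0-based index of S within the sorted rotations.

Answer: nibrob$
6

Derivation:
All 7 rotations (rotation i = S[i:]+S[:i]):
  rot[0] = ribbon$
  rot[1] = ibbon$r
  rot[2] = bbon$ri
  rot[3] = bon$rib
  rot[4] = on$ribb
  rot[5] = n$ribbo
  rot[6] = $ribbon
Sorted (with $ < everything):
  sorted[0] = $ribbon  (last char: 'n')
  sorted[1] = bbon$ri  (last char: 'i')
  sorted[2] = bon$rib  (last char: 'b')
  sorted[3] = ibbon$r  (last char: 'r')
  sorted[4] = n$ribbo  (last char: 'o')
  sorted[5] = on$ribb  (last char: 'b')
  sorted[6] = ribbon$  (last char: '$')
Last column: nibrob$
Original string S is at sorted index 6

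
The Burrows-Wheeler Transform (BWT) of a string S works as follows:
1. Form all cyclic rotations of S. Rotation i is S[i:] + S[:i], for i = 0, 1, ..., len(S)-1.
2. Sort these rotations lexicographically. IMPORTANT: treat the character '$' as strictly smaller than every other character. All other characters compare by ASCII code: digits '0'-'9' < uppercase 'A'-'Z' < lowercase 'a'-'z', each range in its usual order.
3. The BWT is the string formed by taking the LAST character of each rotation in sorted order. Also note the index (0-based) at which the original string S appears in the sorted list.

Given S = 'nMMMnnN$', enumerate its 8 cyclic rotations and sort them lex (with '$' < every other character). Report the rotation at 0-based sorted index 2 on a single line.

All 8 rotations (rotation i = S[i:]+S[:i]):
  rot[0] = nMMMnnN$
  rot[1] = MMMnnN$n
  rot[2] = MMnnN$nM
  rot[3] = MnnN$nMM
  rot[4] = nnN$nMMM
  rot[5] = nN$nMMMn
  rot[6] = N$nMMMnn
  rot[7] = $nMMMnnN
Sorted (with $ < everything):
  sorted[0] = $nMMMnnN
  sorted[1] = MMMnnN$n
  sorted[2] = MMnnN$nM
  sorted[3] = MnnN$nMM
  sorted[4] = N$nMMMnn
  sorted[5] = nMMMnnN$
  sorted[6] = nN$nMMMn
  sorted[7] = nnN$nMMM
sorted[2] = MMnnN$nM

Answer: MMnnN$nM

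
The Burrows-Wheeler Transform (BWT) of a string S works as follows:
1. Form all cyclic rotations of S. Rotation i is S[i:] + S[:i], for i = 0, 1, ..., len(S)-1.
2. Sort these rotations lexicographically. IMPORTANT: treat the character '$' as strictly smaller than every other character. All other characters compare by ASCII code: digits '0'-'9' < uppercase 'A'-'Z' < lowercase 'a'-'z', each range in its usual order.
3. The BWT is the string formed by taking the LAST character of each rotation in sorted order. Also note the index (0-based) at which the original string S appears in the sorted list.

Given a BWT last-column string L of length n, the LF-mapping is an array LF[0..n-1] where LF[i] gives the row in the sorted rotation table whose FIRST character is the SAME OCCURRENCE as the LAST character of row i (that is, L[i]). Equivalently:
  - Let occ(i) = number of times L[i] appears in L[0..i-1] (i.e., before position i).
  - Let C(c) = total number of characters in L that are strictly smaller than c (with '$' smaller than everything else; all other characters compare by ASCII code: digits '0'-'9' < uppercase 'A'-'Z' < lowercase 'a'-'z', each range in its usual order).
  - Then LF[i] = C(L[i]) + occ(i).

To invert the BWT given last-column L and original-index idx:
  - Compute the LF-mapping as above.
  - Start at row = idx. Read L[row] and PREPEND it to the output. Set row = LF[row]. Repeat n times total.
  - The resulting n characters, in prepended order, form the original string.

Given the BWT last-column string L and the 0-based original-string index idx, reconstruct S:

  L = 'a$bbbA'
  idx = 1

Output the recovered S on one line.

Answer: Abbba$

Derivation:
LF mapping: 2 0 3 4 5 1
Walk LF starting at row 1, prepending L[row]:
  step 1: row=1, L[1]='$', prepend. Next row=LF[1]=0
  step 2: row=0, L[0]='a', prepend. Next row=LF[0]=2
  step 3: row=2, L[2]='b', prepend. Next row=LF[2]=3
  step 4: row=3, L[3]='b', prepend. Next row=LF[3]=4
  step 5: row=4, L[4]='b', prepend. Next row=LF[4]=5
  step 6: row=5, L[5]='A', prepend. Next row=LF[5]=1
Reversed output: Abbba$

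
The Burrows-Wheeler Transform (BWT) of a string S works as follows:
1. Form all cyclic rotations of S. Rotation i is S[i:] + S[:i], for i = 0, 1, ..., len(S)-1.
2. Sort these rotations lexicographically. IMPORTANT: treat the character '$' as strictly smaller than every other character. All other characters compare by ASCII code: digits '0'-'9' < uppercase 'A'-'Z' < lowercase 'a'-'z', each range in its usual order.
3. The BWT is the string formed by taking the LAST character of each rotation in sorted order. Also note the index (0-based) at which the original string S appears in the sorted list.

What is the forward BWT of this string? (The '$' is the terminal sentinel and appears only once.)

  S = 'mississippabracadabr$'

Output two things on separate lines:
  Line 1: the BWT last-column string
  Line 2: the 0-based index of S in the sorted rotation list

Answer: rdprcaaaassm$pibbssii
12

Derivation:
All 21 rotations (rotation i = S[i:]+S[:i]):
  rot[0] = mississippabracadabr$
  rot[1] = ississippabracadabr$m
  rot[2] = ssissippabracadabr$mi
  rot[3] = sissippabracadabr$mis
  rot[4] = issippabracadabr$miss
  rot[5] = ssippabracadabr$missi
  rot[6] = sippabracadabr$missis
  rot[7] = ippabracadabr$mississ
  rot[8] = ppabracadabr$mississi
  rot[9] = pabracadabr$mississip
  rot[10] = abracadabr$mississipp
  rot[11] = bracadabr$mississippa
  rot[12] = racadabr$mississippab
  rot[13] = acadabr$mississippabr
  rot[14] = cadabr$mississippabra
  rot[15] = adabr$mississippabrac
  rot[16] = dabr$mississippabraca
  rot[17] = abr$mississippabracad
  rot[18] = br$mississippabracada
  rot[19] = r$mississippabracadab
  rot[20] = $mississippabracadabr
Sorted (with $ < everything):
  sorted[0] = $mississippabracadabr  (last char: 'r')
  sorted[1] = abr$mississippabracad  (last char: 'd')
  sorted[2] = abracadabr$mississipp  (last char: 'p')
  sorted[3] = acadabr$mississippabr  (last char: 'r')
  sorted[4] = adabr$mississippabrac  (last char: 'c')
  sorted[5] = br$mississippabracada  (last char: 'a')
  sorted[6] = bracadabr$mississippa  (last char: 'a')
  sorted[7] = cadabr$mississippabra  (last char: 'a')
  sorted[8] = dabr$mississippabraca  (last char: 'a')
  sorted[9] = ippabracadabr$mississ  (last char: 's')
  sorted[10] = issippabracadabr$miss  (last char: 's')
  sorted[11] = ississippabracadabr$m  (last char: 'm')
  sorted[12] = mississippabracadabr$  (last char: '$')
  sorted[13] = pabracadabr$mississip  (last char: 'p')
  sorted[14] = ppabracadabr$mississi  (last char: 'i')
  sorted[15] = r$mississippabracadab  (last char: 'b')
  sorted[16] = racadabr$mississippab  (last char: 'b')
  sorted[17] = sippabracadabr$missis  (last char: 's')
  sorted[18] = sissippabracadabr$mis  (last char: 's')
  sorted[19] = ssippabracadabr$missi  (last char: 'i')
  sorted[20] = ssissippabracadabr$mi  (last char: 'i')
Last column: rdprcaaaassm$pibbssii
Original string S is at sorted index 12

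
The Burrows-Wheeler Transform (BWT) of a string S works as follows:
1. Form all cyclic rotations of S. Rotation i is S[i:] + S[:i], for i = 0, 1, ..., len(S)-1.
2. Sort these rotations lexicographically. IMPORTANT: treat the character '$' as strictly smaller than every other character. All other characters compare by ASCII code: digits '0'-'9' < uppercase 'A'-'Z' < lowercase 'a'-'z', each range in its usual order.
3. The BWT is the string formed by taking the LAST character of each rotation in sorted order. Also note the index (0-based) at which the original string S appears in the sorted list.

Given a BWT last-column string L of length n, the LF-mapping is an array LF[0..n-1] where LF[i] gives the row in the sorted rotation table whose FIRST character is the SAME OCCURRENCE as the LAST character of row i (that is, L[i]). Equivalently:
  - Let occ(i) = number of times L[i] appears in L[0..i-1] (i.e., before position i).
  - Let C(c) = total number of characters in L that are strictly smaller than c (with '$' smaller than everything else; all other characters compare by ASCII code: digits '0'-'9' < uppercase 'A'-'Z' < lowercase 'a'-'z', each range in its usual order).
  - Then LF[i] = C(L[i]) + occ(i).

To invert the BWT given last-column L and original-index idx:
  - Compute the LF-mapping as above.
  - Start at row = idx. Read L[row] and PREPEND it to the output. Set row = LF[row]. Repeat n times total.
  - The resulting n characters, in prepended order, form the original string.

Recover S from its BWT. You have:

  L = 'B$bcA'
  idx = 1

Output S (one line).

Answer: AcbB$

Derivation:
LF mapping: 2 0 3 4 1
Walk LF starting at row 1, prepending L[row]:
  step 1: row=1, L[1]='$', prepend. Next row=LF[1]=0
  step 2: row=0, L[0]='B', prepend. Next row=LF[0]=2
  step 3: row=2, L[2]='b', prepend. Next row=LF[2]=3
  step 4: row=3, L[3]='c', prepend. Next row=LF[3]=4
  step 5: row=4, L[4]='A', prepend. Next row=LF[4]=1
Reversed output: AcbB$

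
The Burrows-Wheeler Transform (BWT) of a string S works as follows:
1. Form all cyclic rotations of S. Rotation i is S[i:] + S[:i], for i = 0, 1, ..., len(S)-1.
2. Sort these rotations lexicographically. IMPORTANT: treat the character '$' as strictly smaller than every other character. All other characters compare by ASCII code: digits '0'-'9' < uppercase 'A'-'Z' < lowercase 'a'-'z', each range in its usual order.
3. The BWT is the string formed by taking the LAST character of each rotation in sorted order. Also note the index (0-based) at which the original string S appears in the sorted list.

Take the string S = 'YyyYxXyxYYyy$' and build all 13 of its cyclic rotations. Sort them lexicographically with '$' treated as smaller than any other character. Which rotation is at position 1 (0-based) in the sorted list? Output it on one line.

Answer: XyxYYyy$YyyYx

Derivation:
All 13 rotations (rotation i = S[i:]+S[:i]):
  rot[0] = YyyYxXyxYYyy$
  rot[1] = yyYxXyxYYyy$Y
  rot[2] = yYxXyxYYyy$Yy
  rot[3] = YxXyxYYyy$Yyy
  rot[4] = xXyxYYyy$YyyY
  rot[5] = XyxYYyy$YyyYx
  rot[6] = yxYYyy$YyyYxX
  rot[7] = xYYyy$YyyYxXy
  rot[8] = YYyy$YyyYxXyx
  rot[9] = Yyy$YyyYxXyxY
  rot[10] = yy$YyyYxXyxYY
  rot[11] = y$YyyYxXyxYYy
  rot[12] = $YyyYxXyxYYyy
Sorted (with $ < everything):
  sorted[0] = $YyyYxXyxYYyy
  sorted[1] = XyxYYyy$YyyYx
  sorted[2] = YYyy$YyyYxXyx
  sorted[3] = YxXyxYYyy$Yyy
  sorted[4] = Yyy$YyyYxXyxY
  sorted[5] = YyyYxXyxYYyy$
  sorted[6] = xXyxYYyy$YyyY
  sorted[7] = xYYyy$YyyYxXy
  sorted[8] = y$YyyYxXyxYYy
  sorted[9] = yYxXyxYYyy$Yy
  sorted[10] = yxYYyy$YyyYxX
  sorted[11] = yy$YyyYxXyxYY
  sorted[12] = yyYxXyxYYyy$Y
sorted[1] = XyxYYyy$YyyYx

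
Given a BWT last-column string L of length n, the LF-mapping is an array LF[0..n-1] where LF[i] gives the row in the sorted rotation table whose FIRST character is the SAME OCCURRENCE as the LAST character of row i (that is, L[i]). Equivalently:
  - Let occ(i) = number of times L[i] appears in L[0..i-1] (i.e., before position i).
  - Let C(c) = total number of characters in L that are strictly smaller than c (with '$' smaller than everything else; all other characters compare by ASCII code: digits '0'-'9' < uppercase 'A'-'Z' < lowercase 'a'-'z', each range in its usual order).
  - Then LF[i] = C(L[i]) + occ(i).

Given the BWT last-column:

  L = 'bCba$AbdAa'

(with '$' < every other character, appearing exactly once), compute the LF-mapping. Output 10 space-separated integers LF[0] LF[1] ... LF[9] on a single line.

Answer: 6 3 7 4 0 1 8 9 2 5

Derivation:
Char counts: '$':1, 'A':2, 'C':1, 'a':2, 'b':3, 'd':1
C (first-col start): C('$')=0, C('A')=1, C('C')=3, C('a')=4, C('b')=6, C('d')=9
L[0]='b': occ=0, LF[0]=C('b')+0=6+0=6
L[1]='C': occ=0, LF[1]=C('C')+0=3+0=3
L[2]='b': occ=1, LF[2]=C('b')+1=6+1=7
L[3]='a': occ=0, LF[3]=C('a')+0=4+0=4
L[4]='$': occ=0, LF[4]=C('$')+0=0+0=0
L[5]='A': occ=0, LF[5]=C('A')+0=1+0=1
L[6]='b': occ=2, LF[6]=C('b')+2=6+2=8
L[7]='d': occ=0, LF[7]=C('d')+0=9+0=9
L[8]='A': occ=1, LF[8]=C('A')+1=1+1=2
L[9]='a': occ=1, LF[9]=C('a')+1=4+1=5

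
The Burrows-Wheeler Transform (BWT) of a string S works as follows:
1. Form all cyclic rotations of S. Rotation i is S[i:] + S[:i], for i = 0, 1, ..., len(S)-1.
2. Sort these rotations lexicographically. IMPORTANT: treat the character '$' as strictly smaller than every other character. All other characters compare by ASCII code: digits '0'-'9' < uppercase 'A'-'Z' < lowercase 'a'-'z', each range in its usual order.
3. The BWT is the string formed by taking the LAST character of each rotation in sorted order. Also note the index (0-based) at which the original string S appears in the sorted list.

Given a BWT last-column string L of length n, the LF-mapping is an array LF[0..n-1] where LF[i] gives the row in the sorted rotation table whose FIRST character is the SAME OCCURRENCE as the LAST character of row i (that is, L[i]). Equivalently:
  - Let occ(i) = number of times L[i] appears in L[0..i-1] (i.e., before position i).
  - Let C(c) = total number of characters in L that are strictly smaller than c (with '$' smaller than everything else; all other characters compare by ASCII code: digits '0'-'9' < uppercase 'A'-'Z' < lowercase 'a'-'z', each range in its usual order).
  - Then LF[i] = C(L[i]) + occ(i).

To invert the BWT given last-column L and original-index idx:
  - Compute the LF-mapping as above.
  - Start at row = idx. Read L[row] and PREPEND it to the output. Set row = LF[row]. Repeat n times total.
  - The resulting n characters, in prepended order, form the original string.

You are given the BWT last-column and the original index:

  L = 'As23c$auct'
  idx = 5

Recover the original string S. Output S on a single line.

LF mapping: 3 7 1 2 5 0 4 9 6 8
Walk LF starting at row 5, prepending L[row]:
  step 1: row=5, L[5]='$', prepend. Next row=LF[5]=0
  step 2: row=0, L[0]='A', prepend. Next row=LF[0]=3
  step 3: row=3, L[3]='3', prepend. Next row=LF[3]=2
  step 4: row=2, L[2]='2', prepend. Next row=LF[2]=1
  step 5: row=1, L[1]='s', prepend. Next row=LF[1]=7
  step 6: row=7, L[7]='u', prepend. Next row=LF[7]=9
  step 7: row=9, L[9]='t', prepend. Next row=LF[9]=8
  step 8: row=8, L[8]='c', prepend. Next row=LF[8]=6
  step 9: row=6, L[6]='a', prepend. Next row=LF[6]=4
  step 10: row=4, L[4]='c', prepend. Next row=LF[4]=5
Reversed output: cactus23A$

Answer: cactus23A$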